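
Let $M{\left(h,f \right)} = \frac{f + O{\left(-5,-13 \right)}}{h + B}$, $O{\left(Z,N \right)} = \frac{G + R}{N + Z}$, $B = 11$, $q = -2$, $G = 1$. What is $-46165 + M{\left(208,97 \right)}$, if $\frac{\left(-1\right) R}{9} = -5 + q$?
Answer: $- \frac{90990374}{1971} \approx -46165.0$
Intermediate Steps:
$R = 63$ ($R = - 9 \left(-5 - 2\right) = \left(-9\right) \left(-7\right) = 63$)
$O{\left(Z,N \right)} = \frac{64}{N + Z}$ ($O{\left(Z,N \right)} = \frac{1 + 63}{N + Z} = \frac{64}{N + Z}$)
$M{\left(h,f \right)} = \frac{- \frac{32}{9} + f}{11 + h}$ ($M{\left(h,f \right)} = \frac{f + \frac{64}{-13 - 5}}{h + 11} = \frac{f + \frac{64}{-18}}{11 + h} = \frac{f + 64 \left(- \frac{1}{18}\right)}{11 + h} = \frac{f - \frac{32}{9}}{11 + h} = \frac{- \frac{32}{9} + f}{11 + h}$)
$-46165 + M{\left(208,97 \right)} = -46165 + \frac{- \frac{32}{9} + 97}{11 + 208} = -46165 + \frac{1}{219} \cdot \frac{841}{9} = -46165 + \frac{841}{1971} = - \frac{90990374}{1971}$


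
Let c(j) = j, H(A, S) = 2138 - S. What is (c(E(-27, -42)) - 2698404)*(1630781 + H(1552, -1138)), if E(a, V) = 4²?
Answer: -4409319800116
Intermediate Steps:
E(a, V) = 16
(c(E(-27, -42)) - 2698404)*(1630781 + H(1552, -1138)) = (16 - 2698404)*(1630781 + (2138 - 1*(-1138))) = -2698388*(1630781 + (2138 + 1138)) = -2698388*(1630781 + 3276) = -2698388*1634057 = -4409319800116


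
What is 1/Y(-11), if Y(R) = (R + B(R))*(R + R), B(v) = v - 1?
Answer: 1/506 ≈ 0.0019763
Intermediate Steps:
B(v) = -1 + v
Y(R) = 2*R*(-1 + 2*R) (Y(R) = (R + (-1 + R))*(R + R) = (-1 + 2*R)*(2*R) = 2*R*(-1 + 2*R))
1/Y(-11) = 1/(2*(-11)*(-1 + 2*(-11))) = 1/(2*(-11)*(-1 - 22)) = 1/(2*(-11)*(-23)) = 1/506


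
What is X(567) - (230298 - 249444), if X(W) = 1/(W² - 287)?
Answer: 6149733493/321202 ≈ 19146.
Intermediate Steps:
X(W) = 1/(-287 + W²)
X(567) - (230298 - 249444) = 1/(-287 + 567²) - (230298 - 249444) = 1/(-287 + 321489) - 1*(-19146) = 1/321202 + 19146 = 6149733493/321202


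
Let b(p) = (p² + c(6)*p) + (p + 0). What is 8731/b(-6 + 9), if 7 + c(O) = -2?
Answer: -8731/15 ≈ -582.07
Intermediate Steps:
c(O) = -9 (c(O) = -7 - 2 = -9)
b(p) = p² - 8*p (b(p) = (p² - 9*p) + (p + 0) = (p² - 9*p) + p = p² - 8*p)
8731/b(-6 + 9) = 8731/(((-6 + 9)*(-8 + (-6 + 9)))) = 8731/((3*(-8 + 3))) = 8731/((3*(-5))) = 8731/(-15) = 8731*(-1/15) = -8731/15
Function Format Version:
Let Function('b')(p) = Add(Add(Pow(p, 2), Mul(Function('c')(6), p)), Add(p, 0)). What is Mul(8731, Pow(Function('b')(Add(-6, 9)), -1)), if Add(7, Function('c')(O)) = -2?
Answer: Rational(-8731, 15) ≈ -582.07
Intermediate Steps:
Function('c')(O) = -9 (Function('c')(O) = Add(-7, -2) = -9)
Function('b')(p) = Add(Pow(p, 2), Mul(-8, p)) (Function('b')(p) = Add(Add(Pow(p, 2), Mul(-9, p)), Add(p, 0)) = Add(Add(Pow(p, 2), Mul(-9, p)), p) = Add(Pow(p, 2), Mul(-8, p)))
Mul(8731, Pow(Function('b')(Add(-6, 9)), -1)) = Mul(8731, Pow(Mul(Add(-6, 9), Add(-8, Add(-6, 9))), -1)) = Mul(8731, Pow(Mul(3, Add(-8, 3)), -1)) = Mul(8731, Pow(Mul(3, -5), -1)) = Mul(8731, Pow(-15, -1)) = Mul(8731, Rational(-1, 15)) = Rational(-8731, 15)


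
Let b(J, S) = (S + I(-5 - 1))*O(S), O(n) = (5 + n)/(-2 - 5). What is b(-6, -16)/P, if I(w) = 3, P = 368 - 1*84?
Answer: -143/1988 ≈ -0.071932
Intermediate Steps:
O(n) = -5/7 - n/7 (O(n) = (5 + n)/(-7) = (5 + n)*(-⅐) = -5/7 - n/7)
P = 284 (P = 368 - 84 = 284)
b(J, S) = (3 + S)*(-5/7 - S/7) (b(J, S) = (S + 3)*(-5/7 - S/7) = (3 + S)*(-5/7 - S/7))
b(-6, -16)/P = -(3 - 16)*(5 - 16)/7/284 = -⅐*(-13)*(-11)*(1/284) = -143/7*1/284 = -143/1988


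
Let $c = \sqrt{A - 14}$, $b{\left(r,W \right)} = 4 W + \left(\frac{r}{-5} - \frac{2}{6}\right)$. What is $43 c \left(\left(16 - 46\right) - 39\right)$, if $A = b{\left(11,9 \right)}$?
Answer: $- \frac{1978 \sqrt{1095}}{5} \approx -13091.0$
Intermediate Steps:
$b{\left(r,W \right)} = - \frac{1}{3} + 4 W - \frac{r}{5}$ ($b{\left(r,W \right)} = 4 W + \left(r \left(- \frac{1}{5}\right) - \frac{1}{3}\right) = 4 W - \left(\frac{1}{3} + \frac{r}{5}\right) = - \frac{1}{3} + 4 W - \frac{r}{5}$)
$A = \frac{502}{15}$ ($A = - \frac{1}{3} + 4 \cdot 9 - \frac{11}{5} = - \frac{1}{3} + 36 - \frac{11}{5} = \frac{502}{15} \approx 33.467$)
$c = \frac{2 \sqrt{1095}}{15}$ ($c = \sqrt{\frac{502}{15} - 14} = \sqrt{\frac{292}{15}} = \frac{2 \sqrt{1095}}{15} \approx 4.4121$)
$43 c \left(\left(16 - 46\right) - 39\right) = 43 \frac{2 \sqrt{1095}}{15} \left(\left(16 - 46\right) - 39\right) = \frac{86 \sqrt{1095}}{15} \left(-30 - 39\right) = \frac{86 \sqrt{1095}}{15} \left(-69\right) = - \frac{1978 \sqrt{1095}}{5}$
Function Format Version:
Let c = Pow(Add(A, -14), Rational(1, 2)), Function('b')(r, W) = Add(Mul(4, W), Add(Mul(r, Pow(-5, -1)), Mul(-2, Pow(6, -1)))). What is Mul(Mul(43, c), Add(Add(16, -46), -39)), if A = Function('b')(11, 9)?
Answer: Mul(Rational(-1978, 5), Pow(1095, Rational(1, 2))) ≈ -13091.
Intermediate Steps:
Function('b')(r, W) = Add(Rational(-1, 3), Mul(4, W), Mul(Rational(-1, 5), r)) (Function('b')(r, W) = Add(Mul(4, W), Add(Mul(r, Rational(-1, 5)), Mul(-2, Rational(1, 6)))) = Add(Mul(4, W), Add(Mul(Rational(-1, 5), r), Rational(-1, 3))) = Add(Mul(4, W), Add(Rational(-1, 3), Mul(Rational(-1, 5), r))) = Add(Rational(-1, 3), Mul(4, W), Mul(Rational(-1, 5), r)))
A = Rational(502, 15) (A = Add(Rational(-1, 3), Mul(4, 9), Mul(Rational(-1, 5), 11)) = Add(Rational(-1, 3), 36, Rational(-11, 5)) = Rational(502, 15) ≈ 33.467)
c = Mul(Rational(2, 15), Pow(1095, Rational(1, 2))) (c = Pow(Add(Rational(502, 15), -14), Rational(1, 2)) = Pow(Rational(292, 15), Rational(1, 2)) = Mul(Rational(2, 15), Pow(1095, Rational(1, 2))) ≈ 4.4121)
Mul(Mul(43, c), Add(Add(16, -46), -39)) = Mul(Mul(43, Mul(Rational(2, 15), Pow(1095, Rational(1, 2)))), Add(Add(16, -46), -39)) = Mul(Mul(Rational(86, 15), Pow(1095, Rational(1, 2))), Add(-30, -39)) = Mul(Mul(Rational(86, 15), Pow(1095, Rational(1, 2))), -69) = Mul(Rational(-1978, 5), Pow(1095, Rational(1, 2)))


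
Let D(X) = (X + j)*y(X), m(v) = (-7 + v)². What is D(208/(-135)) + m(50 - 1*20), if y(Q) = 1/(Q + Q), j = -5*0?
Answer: 1059/2 ≈ 529.50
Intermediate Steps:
j = 0
y(Q) = 1/(2*Q)
D(X) = ½ (D(X) = (X + 0)*(1/(2*X)) = X*(1/(2*X)) = ½)
D(208/(-135)) + m(50 - 1*20) = ½ + (-7 + (50 - 1*20))² = ½ + (-7 + (50 - 20))² = ½ + (-7 + 30)² = ½ + 23² = ½ + 529 = 1059/2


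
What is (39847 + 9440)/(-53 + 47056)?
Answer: 49287/47003 ≈ 1.0486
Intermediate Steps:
(39847 + 9440)/(-53 + 47056) = 49287/47003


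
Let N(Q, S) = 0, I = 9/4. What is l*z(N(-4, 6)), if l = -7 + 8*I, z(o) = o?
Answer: 0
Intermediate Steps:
I = 9/4 (I = 9*(1/4) = 9/4 ≈ 2.2500)
l = 11 (l = -7 + 8*(9/4) = -7 + 18 = 11)
l*z(N(-4, 6)) = 11*0 = 0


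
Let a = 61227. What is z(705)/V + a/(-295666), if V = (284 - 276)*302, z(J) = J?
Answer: 30260049/357164528 ≈ 0.084723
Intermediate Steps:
V = 2416 (V = 8*302 = 2416)
z(705)/V + a/(-295666) = 705/2416 + 61227/(-295666) = 705*(1/2416) + 61227*(-1/295666) = 705/2416 - 61227/295666 = 30260049/357164528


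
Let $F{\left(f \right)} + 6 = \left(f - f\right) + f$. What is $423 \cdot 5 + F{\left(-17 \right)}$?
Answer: $2092$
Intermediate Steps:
$F{\left(f \right)} = -6 + f$ ($F{\left(f \right)} = -6 + \left(\left(f - f\right) + f\right) = -6 + \left(0 + f\right) = -6 + f$)
$423 \cdot 5 + F{\left(-17 \right)} = 423 \cdot 5 - 23 = 2115 - 23 = 2092$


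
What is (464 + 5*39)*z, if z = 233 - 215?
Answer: 11862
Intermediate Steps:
z = 18
(464 + 5*39)*z = (464 + 5*39)*18 = (464 + 195)*18 = 659*18 = 11862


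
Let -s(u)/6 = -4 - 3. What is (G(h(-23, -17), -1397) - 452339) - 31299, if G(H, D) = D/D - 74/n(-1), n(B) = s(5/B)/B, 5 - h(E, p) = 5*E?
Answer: -10156340/21 ≈ -4.8364e+5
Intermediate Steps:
h(E, p) = 5 - 5*E
s(u) = 42 (s(u) = -6*(-4 - 3) = -6*(-7) = 42)
n(B) = 42/B
G(H, D) = 58/21 (G(H, D) = D/D - 74/(42/(-1)) = 1 - 74/(42*(-1)) = 1 - 74/(-42) = 1 - 74*(-1/42) = 1 + 37/21 = 58/21)
(G(h(-23, -17), -1397) - 452339) - 31299 = (58/21 - 452339) - 31299 = -9499061/21 - 31299 = -10156340/21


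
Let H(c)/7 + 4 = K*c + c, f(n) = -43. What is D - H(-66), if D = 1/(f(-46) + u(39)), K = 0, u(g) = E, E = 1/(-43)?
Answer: 906457/1850 ≈ 489.98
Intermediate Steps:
E = -1/43 ≈ -0.023256
u(g) = -1/43
H(c) = -28 + 7*c (H(c) = -28 + 7*(0*c + c) = -28 + 7*(0 + c) = -28 + 7*c)
D = -43/1850 (D = 1/(-43 - 1/43) = 1/(-1850/43) = -43/1850 ≈ -0.023243)
D - H(-66) = -43/1850 - (-28 + 7*(-66)) = -43/1850 - (-28 - 462) = -43/1850 - 1*(-490) = -43/1850 + 490 = 906457/1850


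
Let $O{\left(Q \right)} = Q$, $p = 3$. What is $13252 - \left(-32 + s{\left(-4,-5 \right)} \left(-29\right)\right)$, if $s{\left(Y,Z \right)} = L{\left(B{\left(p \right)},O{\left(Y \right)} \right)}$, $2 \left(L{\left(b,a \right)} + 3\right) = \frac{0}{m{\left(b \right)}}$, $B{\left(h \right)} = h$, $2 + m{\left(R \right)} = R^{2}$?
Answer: $13197$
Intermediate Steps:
$m{\left(R \right)} = -2 + R^{2}$
$L{\left(b,a \right)} = -3$ ($L{\left(b,a \right)} = -3 + \frac{0 \frac{1}{-2 + b^{2}}}{2} = -3 + \frac{1}{2} \cdot 0 = -3 + 0 = -3$)
$s{\left(Y,Z \right)} = -3$
$13252 - \left(-32 + s{\left(-4,-5 \right)} \left(-29\right)\right) = 13252 - \left(-32 - -87\right) = 13252 - \left(-32 + 87\right) = 13252 - 55 = 13197$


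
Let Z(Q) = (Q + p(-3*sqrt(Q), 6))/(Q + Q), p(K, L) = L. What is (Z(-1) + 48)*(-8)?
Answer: -364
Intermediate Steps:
Z(Q) = (6 + Q)/(2*Q) (Z(Q) = (Q + 6)/(Q + Q) = (6 + Q)/((2*Q)) = (6 + Q)*(1/(2*Q)) = (6 + Q)/(2*Q))
(Z(-1) + 48)*(-8) = ((1/2)*(6 - 1)/(-1) + 48)*(-8) = ((1/2)*(-1)*5 + 48)*(-8) = (-5/2 + 48)*(-8) = (91/2)*(-8) = -364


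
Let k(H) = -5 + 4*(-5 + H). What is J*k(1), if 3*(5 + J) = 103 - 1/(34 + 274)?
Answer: -27103/44 ≈ -615.98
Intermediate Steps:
k(H) = -25 + 4*H (k(H) = -5 + (-20 + 4*H) = -25 + 4*H)
J = 27103/924 (J = -5 + (103 - 1/(34 + 274))/3 = -5 + (103 - 1/308)/3 = -5 + (⅓)*(31723/308) = -5 + 31723/924 = 27103/924 ≈ 29.332)
J*k(1) = 27103*(-25 + 4*1)/924 = 27103*(-25 + 4)/924 = (27103/924)*(-21) = -27103/44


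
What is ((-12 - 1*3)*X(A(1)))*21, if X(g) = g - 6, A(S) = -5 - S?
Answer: 3780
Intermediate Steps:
X(g) = -6 + g
((-12 - 1*3)*X(A(1)))*21 = ((-12 - 1*3)*(-6 + (-5 - 1*1)))*21 = ((-12 - 3)*(-6 + (-5 - 1)))*21 = -15*(-6 - 6)*21 = -15*(-12)*21 = 180*21 = 3780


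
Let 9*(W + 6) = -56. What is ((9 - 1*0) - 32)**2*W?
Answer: -58190/9 ≈ -6465.6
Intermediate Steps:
W = -110/9 (W = -6 + (1/9)*(-56) = -6 - 56/9 = -110/9 ≈ -12.222)
((9 - 1*0) - 32)**2*W = ((9 - 1*0) - 32)**2*(-110/9) = ((9 + 0) - 32)**2*(-110/9) = (9 - 32)**2*(-110/9) = (-23)**2*(-110/9) = 529*(-110/9) = -58190/9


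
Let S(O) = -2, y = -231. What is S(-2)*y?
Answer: 462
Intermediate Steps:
S(-2)*y = -2*(-231) = 462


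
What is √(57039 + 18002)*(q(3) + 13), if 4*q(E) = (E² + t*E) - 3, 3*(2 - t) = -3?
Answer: 67*√75041/4 ≈ 4588.4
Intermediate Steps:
t = 3 (t = 2 - ⅓*(-3) = 2 + 1 = 3)
q(E) = -¾ + E²/4 + 3*E/4 (q(E) = ((E² + 3*E) - 3)/4 = (-3 + E² + 3*E)/4 = -¾ + E²/4 + 3*E/4)
√(57039 + 18002)*(q(3) + 13) = √(57039 + 18002)*((-¾ + (¼)*3² + (¾)*3) + 13) = √75041*((-¾ + (¼)*9 + 9/4) + 13) = √75041*((-¾ + 9/4 + 9/4) + 13) = √75041*(15/4 + 13) = √75041*(67/4) = 67*√75041/4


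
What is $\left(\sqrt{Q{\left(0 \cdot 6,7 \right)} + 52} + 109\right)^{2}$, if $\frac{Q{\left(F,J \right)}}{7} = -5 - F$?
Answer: $\left(109 + \sqrt{17}\right)^{2} \approx 12797.0$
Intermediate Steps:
$Q{\left(F,J \right)} = -35 - 7 F$ ($Q{\left(F,J \right)} = 7 \left(-5 - F\right) = -35 - 7 F$)
$\left(\sqrt{Q{\left(0 \cdot 6,7 \right)} + 52} + 109\right)^{2} = \left(\sqrt{\left(-35 - 7 \cdot 0 \cdot 6\right) + 52} + 109\right)^{2} = \left(\sqrt{\left(-35 - 0\right) + 52} + 109\right)^{2} = \left(\sqrt{\left(-35 + 0\right) + 52} + 109\right)^{2} = \left(\sqrt{-35 + 52} + 109\right)^{2} = \left(\sqrt{17} + 109\right)^{2} = \left(109 + \sqrt{17}\right)^{2}$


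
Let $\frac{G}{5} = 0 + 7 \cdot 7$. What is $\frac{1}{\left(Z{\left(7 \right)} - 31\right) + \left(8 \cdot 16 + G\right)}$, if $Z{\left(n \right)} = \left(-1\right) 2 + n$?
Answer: $\frac{1}{347} \approx 0.0028818$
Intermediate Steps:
$G = 245$ ($G = 5 \left(0 + 7 \cdot 7\right) = 5 \left(0 + 49\right) = 5 \cdot 49 = 245$)
$Z{\left(n \right)} = -2 + n$
$\frac{1}{\left(Z{\left(7 \right)} - 31\right) + \left(8 \cdot 16 + G\right)} = \frac{1}{\left(\left(-2 + 7\right) - 31\right) + \left(8 \cdot 16 + 245\right)} = \frac{1}{\left(5 - 31\right) + \left(128 + 245\right)} = \frac{1}{-26 + 373} = \frac{1}{347}$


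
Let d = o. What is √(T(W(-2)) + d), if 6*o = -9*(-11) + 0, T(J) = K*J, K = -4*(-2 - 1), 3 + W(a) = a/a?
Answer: I*√30/2 ≈ 2.7386*I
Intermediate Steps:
W(a) = -2 (W(a) = -3 + a/a = -3 + 1 = -2)
K = 12 (K = -4*(-3) = 12)
T(J) = 12*J
o = 33/2 (o = (-9*(-11) + 0)/6 = (99 + 0)/6 = (⅙)*99 = 33/2 ≈ 16.500)
d = 33/2 ≈ 16.500
√(T(W(-2)) + d) = √(12*(-2) + 33/2) = √(-24 + 33/2) = √(-15/2) = I*√30/2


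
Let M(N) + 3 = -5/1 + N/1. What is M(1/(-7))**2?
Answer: 3249/49 ≈ 66.306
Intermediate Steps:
M(N) = -8 + N (M(N) = -3 + (-5/1 + N/1) = -3 + (-5*1 + N*1) = -3 + (-5 + N) = -8 + N)
M(1/(-7))**2 = (-8 + 1/(-7))**2 = (-8 - 1/7)**2 = (-57/7)**2 = 3249/49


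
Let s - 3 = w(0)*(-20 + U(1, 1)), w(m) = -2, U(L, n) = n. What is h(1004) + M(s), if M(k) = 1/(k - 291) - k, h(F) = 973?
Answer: 232999/250 ≈ 932.00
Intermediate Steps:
s = 41 (s = 3 - 2*(-20 + 1) = 3 - 2*(-19) = 3 + 38 = 41)
M(k) = 1/(-291 + k) - k
h(1004) + M(s) = 973 + (1 - 1*41² + 291*41)/(-291 + 41) = 973 + (1 - 1*1681 + 11931)/(-250) = 973 - (1 - 1681 + 11931)/250 = 973 - 1/250*10251 = 973 - 10251/250 = 232999/250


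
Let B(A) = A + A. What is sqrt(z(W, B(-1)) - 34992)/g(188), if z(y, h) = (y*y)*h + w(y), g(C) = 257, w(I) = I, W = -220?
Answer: 6*I*sqrt(3667)/257 ≈ 1.4138*I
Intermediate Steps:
B(A) = 2*A
z(y, h) = y + h*y**2 (z(y, h) = (y*y)*h + y = y**2*h + y = h*y**2 + y = y + h*y**2)
sqrt(z(W, B(-1)) - 34992)/g(188) = sqrt(-220*(1 + (2*(-1))*(-220)) - 34992)/257 = sqrt(-220*(1 - 2*(-220)) - 34992)*(1/257) = sqrt(-220*(1 + 440) - 34992)*(1/257) = sqrt(-220*441 - 34992)*(1/257) = sqrt(-97020 - 34992)*(1/257) = sqrt(-132012)*(1/257) = (6*I*sqrt(3667))*(1/257) = 6*I*sqrt(3667)/257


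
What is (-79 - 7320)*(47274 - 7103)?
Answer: -297225229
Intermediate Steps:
(-79 - 7320)*(47274 - 7103) = -7399*40171 = -297225229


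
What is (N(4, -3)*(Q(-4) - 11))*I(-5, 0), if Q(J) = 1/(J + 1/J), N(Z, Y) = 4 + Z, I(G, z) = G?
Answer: 7640/17 ≈ 449.41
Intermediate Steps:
Q(J) = 1/(J + 1/J)
(N(4, -3)*(Q(-4) - 11))*I(-5, 0) = ((4 + 4)*(-4/(1 + (-4)**2) - 11))*(-5) = (8*(-4/(1 + 16) - 11))*(-5) = (8*(-4/17 - 11))*(-5) = (8*(-191/17))*(-5) = -1528/17*(-5) = 7640/17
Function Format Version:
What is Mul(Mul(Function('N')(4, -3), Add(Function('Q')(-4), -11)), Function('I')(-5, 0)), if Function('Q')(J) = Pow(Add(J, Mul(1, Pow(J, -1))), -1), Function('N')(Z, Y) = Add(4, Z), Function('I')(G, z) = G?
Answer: Rational(7640, 17) ≈ 449.41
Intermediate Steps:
Function('Q')(J) = Pow(Add(J, Pow(J, -1)), -1)
Mul(Mul(Function('N')(4, -3), Add(Function('Q')(-4), -11)), Function('I')(-5, 0)) = Mul(Mul(Add(4, 4), Add(Mul(-4, Pow(Add(1, Pow(-4, 2)), -1)), -11)), -5) = Mul(Mul(8, Add(Mul(-4, Pow(Add(1, 16), -1)), -11)), -5) = Mul(Mul(8, Add(Mul(-4, Pow(17, -1)), -11)), -5) = Mul(Mul(8, Add(Mul(-4, Rational(1, 17)), -11)), -5) = Mul(Mul(8, Add(Rational(-4, 17), -11)), -5) = Mul(Mul(8, Rational(-191, 17)), -5) = Mul(Rational(-1528, 17), -5) = Rational(7640, 17)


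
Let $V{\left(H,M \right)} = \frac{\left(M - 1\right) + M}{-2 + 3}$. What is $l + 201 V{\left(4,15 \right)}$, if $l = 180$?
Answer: $6009$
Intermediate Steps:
$V{\left(H,M \right)} = -1 + 2 M$ ($V{\left(H,M \right)} = \frac{\left(-1 + M\right) + M}{1} = \left(-1 + 2 M\right) 1 = -1 + 2 M$)
$l + 201 V{\left(4,15 \right)} = 180 + 201 \left(-1 + 2 \cdot 15\right) = 180 + 201 \left(-1 + 30\right) = 180 + 201 \cdot 29 = 180 + 5829 = 6009$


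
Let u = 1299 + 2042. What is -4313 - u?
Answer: -7654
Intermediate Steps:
u = 3341
-4313 - u = -4313 - 1*3341 = -4313 - 3341 = -7654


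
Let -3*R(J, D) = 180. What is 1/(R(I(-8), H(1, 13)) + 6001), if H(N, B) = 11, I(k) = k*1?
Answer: 1/5941 ≈ 0.00016832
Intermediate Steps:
I(k) = k
R(J, D) = -60 (R(J, D) = -⅓*180 = -60)
1/(R(I(-8), H(1, 13)) + 6001) = 1/(-60 + 6001) = 1/5941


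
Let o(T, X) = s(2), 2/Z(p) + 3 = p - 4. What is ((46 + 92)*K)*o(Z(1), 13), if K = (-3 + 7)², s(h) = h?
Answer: 4416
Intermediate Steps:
Z(p) = 2/(-7 + p) (Z(p) = 2/(-3 + (p - 4)) = 2/(-3 + (-4 + p)) = 2/(-7 + p))
o(T, X) = 2
K = 16 (K = 4² = 16)
((46 + 92)*K)*o(Z(1), 13) = ((46 + 92)*16)*2 = (138*16)*2 = 2208*2 = 4416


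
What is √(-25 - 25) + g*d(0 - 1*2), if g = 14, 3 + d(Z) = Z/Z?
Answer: -28 + 5*I*√2 ≈ -28.0 + 7.0711*I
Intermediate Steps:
d(Z) = -2 (d(Z) = -3 + Z/Z = -3 + 1 = -2)
√(-25 - 25) + g*d(0 - 1*2) = √(-25 - 25) + 14*(-2) = √(-50) - 28 = 5*I*√2 - 28 = -28 + 5*I*√2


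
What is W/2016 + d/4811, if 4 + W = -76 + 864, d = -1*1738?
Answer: 2393/86598 ≈ 0.027633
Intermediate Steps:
d = -1738
W = 784 (W = -4 + (-76 + 864) = -4 + 788 = 784)
W/2016 + d/4811 = 784/2016 - 1738/4811 = 784*(1/2016) - 1738*1/4811 = 7/18 - 1738/4811 = 2393/86598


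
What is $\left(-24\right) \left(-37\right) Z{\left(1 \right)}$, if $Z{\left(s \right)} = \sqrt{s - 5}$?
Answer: $1776 i \approx 1776.0 i$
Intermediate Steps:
$Z{\left(s \right)} = \sqrt{-5 + s}$
$\left(-24\right) \left(-37\right) Z{\left(1 \right)} = \left(-24\right) \left(-37\right) \sqrt{-5 + 1} = 888 \sqrt{-4} = 888 \cdot 2 i = 1776 i$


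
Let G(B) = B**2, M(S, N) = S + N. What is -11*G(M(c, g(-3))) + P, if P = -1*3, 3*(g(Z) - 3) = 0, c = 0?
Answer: -102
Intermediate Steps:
g(Z) = 3 (g(Z) = 3 + (1/3)*0 = 3 + 0 = 3)
M(S, N) = N + S
P = -3
-11*G(M(c, g(-3))) + P = -11*(3 + 0)**2 - 3 = -11*3**2 - 3 = -11*9 - 3 = -99 - 3 = -102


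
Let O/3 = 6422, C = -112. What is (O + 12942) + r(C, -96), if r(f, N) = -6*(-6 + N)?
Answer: 32820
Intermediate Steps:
r(f, N) = 36 - 6*N
O = 19266 (O = 3*6422 = 19266)
(O + 12942) + r(C, -96) = (19266 + 12942) + (36 - 6*(-96)) = 32208 + (36 + 576) = 32208 + 612 = 32820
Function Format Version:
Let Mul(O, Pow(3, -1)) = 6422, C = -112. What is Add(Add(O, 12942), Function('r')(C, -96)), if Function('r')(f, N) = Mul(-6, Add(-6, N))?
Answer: 32820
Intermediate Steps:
Function('r')(f, N) = Add(36, Mul(-6, N))
O = 19266 (O = Mul(3, 6422) = 19266)
Add(Add(O, 12942), Function('r')(C, -96)) = Add(Add(19266, 12942), Add(36, Mul(-6, -96))) = Add(32208, Add(36, 576)) = Add(32208, 612) = 32820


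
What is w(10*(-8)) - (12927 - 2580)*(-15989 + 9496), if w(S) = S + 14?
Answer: 67183005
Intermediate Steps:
w(S) = 14 + S
w(10*(-8)) - (12927 - 2580)*(-15989 + 9496) = (14 + 10*(-8)) - (12927 - 2580)*(-15989 + 9496) = (14 - 80) - 10347*(-6493) = -66 - 1*(-67183071) = -66 + 67183071 = 67183005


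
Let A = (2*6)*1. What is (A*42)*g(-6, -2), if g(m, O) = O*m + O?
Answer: 5040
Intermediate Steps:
g(m, O) = O + O*m
A = 12 (A = 12*1 = 12)
(A*42)*g(-6, -2) = (12*42)*(-2*(1 - 6)) = 504*(-2*(-5)) = 504*10 = 5040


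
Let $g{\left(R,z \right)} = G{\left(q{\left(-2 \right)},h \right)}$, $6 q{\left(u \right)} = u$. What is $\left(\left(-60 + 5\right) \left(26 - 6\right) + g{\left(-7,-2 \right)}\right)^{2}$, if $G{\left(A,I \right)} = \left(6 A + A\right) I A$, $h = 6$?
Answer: $\frac{10797796}{9} \approx 1.1998 \cdot 10^{6}$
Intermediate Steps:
$q{\left(u \right)} = \frac{u}{6}$
$G{\left(A,I \right)} = 7 I A^{2}$ ($G{\left(A,I \right)} = 7 A I A = 7 I A^{2}$)
$g{\left(R,z \right)} = \frac{14}{3}$ ($g{\left(R,z \right)} = 7 \cdot 6 \left(\frac{1}{6} \left(-2\right)\right)^{2} = 7 \cdot 6 \left(- \frac{1}{3}\right)^{2} = 7 \cdot 6 \cdot \frac{1}{9} = \frac{14}{3}$)
$\left(\left(-60 + 5\right) \left(26 - 6\right) + g{\left(-7,-2 \right)}\right)^{2} = \left(\left(-60 + 5\right) \left(26 - 6\right) + \frac{14}{3}\right)^{2} = \left(\left(-55\right) 20 + \frac{14}{3}\right)^{2} = \left(-1100 + \frac{14}{3}\right)^{2} = \left(- \frac{3286}{3}\right)^{2} = \frac{10797796}{9}$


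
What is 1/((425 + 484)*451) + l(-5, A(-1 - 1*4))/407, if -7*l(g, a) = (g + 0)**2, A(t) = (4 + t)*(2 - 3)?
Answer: -931466/106179381 ≈ -0.0087726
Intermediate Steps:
A(t) = -4 - t (A(t) = (4 + t)*(-1) = -4 - t)
l(g, a) = -g**2/7 (l(g, a) = -(g + 0)**2/7 = -g**2/7)
1/((425 + 484)*451) + l(-5, A(-1 - 1*4))/407 = 1/((425 + 484)*451) - 1/7*(-5)**2/407 = (1/451)/909 - 1/7*25*(1/407) = (1/909)*(1/451) - 25/7*1/407 = 1/409959 - 25/2849 = -931466/106179381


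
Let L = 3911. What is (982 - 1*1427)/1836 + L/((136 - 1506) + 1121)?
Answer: -2430467/152388 ≈ -15.949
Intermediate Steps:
(982 - 1*1427)/1836 + L/((136 - 1506) + 1121) = (982 - 1*1427)/1836 + 3911/((136 - 1506) + 1121) = (982 - 1427)*(1/1836) + 3911/(-1370 + 1121) = -445*1/1836 + 3911/(-249) = -445/1836 + 3911*(-1/249) = -445/1836 - 3911/249 = -2430467/152388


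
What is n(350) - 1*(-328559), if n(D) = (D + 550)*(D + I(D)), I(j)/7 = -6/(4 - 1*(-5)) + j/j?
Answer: 645659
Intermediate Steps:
I(j) = 7/3 (I(j) = 7*(-6/(4 - 1*(-5)) + j/j) = 7*(-6/(4 + 5) + 1) = 7*(-6/9 + 1) = 7*(-6*⅑ + 1) = 7*(-⅔ + 1) = 7*(⅓) = 7/3)
n(D) = (550 + D)*(7/3 + D) (n(D) = (D + 550)*(D + 7/3) = (550 + D)*(7/3 + D))
n(350) - 1*(-328559) = (3850/3 + 350² + (1657/3)*350) - 1*(-328559) = (3850/3 + 122500 + 579950/3) + 328559 = 317100 + 328559 = 645659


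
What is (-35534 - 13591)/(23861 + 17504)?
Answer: -9825/8273 ≈ -1.1876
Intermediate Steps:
(-35534 - 13591)/(23861 + 17504) = -49125/41365 = -49125*1/41365 = -9825/8273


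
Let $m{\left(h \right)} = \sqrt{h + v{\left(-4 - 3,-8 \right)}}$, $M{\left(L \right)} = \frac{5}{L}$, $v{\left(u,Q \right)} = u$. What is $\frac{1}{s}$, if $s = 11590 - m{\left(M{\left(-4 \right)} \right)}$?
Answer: $\frac{46360}{537312433} + \frac{2 i \sqrt{33}}{537312433} \approx 8.6281 \cdot 10^{-5} + 2.1383 \cdot 10^{-8} i$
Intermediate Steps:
$m{\left(h \right)} = \sqrt{-7 + h}$ ($m{\left(h \right)} = \sqrt{h - 7} = \sqrt{-7 + h}$)
$s = 11590 - \frac{i \sqrt{33}}{2}$ ($s = 11590 - \sqrt{-7 + \frac{5}{-4}} = 11590 - \sqrt{-7 + 5 \left(- \frac{1}{4}\right)} = 11590 - \sqrt{-7 - \frac{5}{4}} = 11590 - \sqrt{- \frac{33}{4}} = 11590 - \frac{i \sqrt{33}}{2} \approx 11590.0 - 2.8723 i$)
$\frac{1}{s} = \frac{1}{11590 - \frac{i \sqrt{33}}{2}}$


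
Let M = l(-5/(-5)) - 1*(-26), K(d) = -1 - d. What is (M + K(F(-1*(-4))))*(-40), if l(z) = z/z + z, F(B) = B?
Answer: -920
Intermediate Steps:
l(z) = 1 + z
M = 28 (M = (1 - 5/(-5)) - 1*(-26) = (1 - 5*(-⅕)) + 26 = (1 + 1) + 26 = 2 + 26 = 28)
(M + K(F(-1*(-4))))*(-40) = (28 + (-1 - (-1)*(-4)))*(-40) = (28 + (-1 - 1*4))*(-40) = (28 + (-1 - 4))*(-40) = (28 - 5)*(-40) = 23*(-40) = -920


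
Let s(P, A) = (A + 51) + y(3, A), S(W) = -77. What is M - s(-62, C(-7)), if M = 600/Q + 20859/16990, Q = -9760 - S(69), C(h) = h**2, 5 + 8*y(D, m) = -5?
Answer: -32107981181/329028340 ≈ -97.584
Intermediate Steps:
y(D, m) = -5/4 (y(D, m) = -5/8 + (1/8)*(-5) = -5/8 - 5/8 = -5/4)
Q = -9683 (Q = -9760 - 1*(-77) = -9760 + 77 = -9683)
s(P, A) = 199/4 + A (s(P, A) = (A + 51) - 5/4 = (51 + A) - 5/4 = 199/4 + A)
M = 191783697/164514170 (M = 600/(-9683) + 20859/16990 = 600*(-1/9683) + 20859*(1/16990) = -600/9683 + 20859/16990 = 191783697/164514170 ≈ 1.1658)
M - s(-62, C(-7)) = 191783697/164514170 - (199/4 + (-7)**2) = 191783697/164514170 - (199/4 + 49) = 191783697/164514170 - 1*395/4 = 191783697/164514170 - 395/4 = -32107981181/329028340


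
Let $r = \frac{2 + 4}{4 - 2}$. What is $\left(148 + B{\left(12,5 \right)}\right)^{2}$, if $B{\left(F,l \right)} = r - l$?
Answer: $21316$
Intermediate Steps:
$r = 3$ ($r = \frac{6}{2} = 6 \cdot \frac{1}{2} = 3$)
$B{\left(F,l \right)} = 3 - l$
$\left(148 + B{\left(12,5 \right)}\right)^{2} = \left(148 + \left(3 - 5\right)\right)^{2} = \left(148 - 2\right)^{2} = 146^{2} = 21316$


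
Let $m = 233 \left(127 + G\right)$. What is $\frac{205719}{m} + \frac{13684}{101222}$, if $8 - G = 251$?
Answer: $- \frac{929701703}{124355828} \approx -7.4761$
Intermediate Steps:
$G = -243$ ($G = 8 - 251 = -243$)
$m = -27028$ ($m = 233 \left(127 - 243\right) = 233 \left(-116\right) = -27028$)
$\frac{205719}{m} + \frac{13684}{101222} = \frac{205719}{-27028} + \frac{13684}{101222} = 205719 \left(- \frac{1}{27028}\right) + 13684 \cdot \frac{1}{101222} = - \frac{205719}{27028} + \frac{622}{4601} = - \frac{929701703}{124355828}$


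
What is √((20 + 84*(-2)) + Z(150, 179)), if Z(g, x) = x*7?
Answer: √1105 ≈ 33.242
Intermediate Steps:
Z(g, x) = 7*x
√((20 + 84*(-2)) + Z(150, 179)) = √((20 + 84*(-2)) + 7*179) = √((20 - 168) + 1253) = √(-148 + 1253) = √1105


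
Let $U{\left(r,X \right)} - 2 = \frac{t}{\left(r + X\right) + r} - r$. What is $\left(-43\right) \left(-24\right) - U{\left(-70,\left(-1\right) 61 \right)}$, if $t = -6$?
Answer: $\frac{64318}{67} \approx 959.97$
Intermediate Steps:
$U{\left(r,X \right)} = 2 - r - \frac{6}{X + 2 r}$ ($U{\left(r,X \right)} = 2 - \left(r + \frac{6}{\left(r + X\right) + r}\right) = 2 - \left(r + \frac{6}{\left(X + r\right) + r}\right) = 2 - \left(r + \frac{6}{X + 2 r}\right) = 2 - r - \frac{6}{X + 2 r}$)
$\left(-43\right) \left(-24\right) - U{\left(-70,\left(-1\right) 61 \right)} = \left(-43\right) \left(-24\right) - \frac{-6 - 2 \left(-70\right)^{2} + 2 \left(\left(-1\right) 61\right) + 4 \left(-70\right) - \left(-1\right) 61 \left(-70\right)}{\left(-1\right) 61 + 2 \left(-70\right)} = 1032 - \frac{-6 - 9800 + 2 \left(-61\right) - 280 - \left(-61\right) \left(-70\right)}{-61 - 140} = 1032 - \frac{-6 - 9800 - 122 - 280 - 4270}{-201} = 1032 - \left(- \frac{1}{201}\right) \left(-14478\right) = 1032 - \frac{4826}{67} = \frac{64318}{67}$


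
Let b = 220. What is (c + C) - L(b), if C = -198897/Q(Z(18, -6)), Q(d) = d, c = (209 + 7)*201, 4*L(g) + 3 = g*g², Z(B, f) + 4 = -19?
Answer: -240114071/92 ≈ -2.6099e+6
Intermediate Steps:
Z(B, f) = -23 (Z(B, f) = -4 - 19 = -23)
L(g) = -¾ + g³/4 (L(g) = -¾ + (g*g²)/4 = -¾ + g³/4)
c = 43416 (c = 216*201 = 43416)
C = 198897/23 (C = -198897/(-23) = -198897*(-1/23) = 198897/23 ≈ 8647.7)
(c + C) - L(b) = (43416 + 198897/23) - (-¾ + (¼)*220³) = 1197465/23 - (-¾ + (¼)*10648000) = 1197465/23 - (-¾ + 2662000) = 1197465/23 - 1*10647997/4 = 1197465/23 - 10647997/4 = -240114071/92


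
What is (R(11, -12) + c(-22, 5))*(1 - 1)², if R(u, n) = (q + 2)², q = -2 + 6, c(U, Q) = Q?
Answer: 0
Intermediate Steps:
q = 4
R(u, n) = 36 (R(u, n) = (4 + 2)² = 6² = 36)
(R(11, -12) + c(-22, 5))*(1 - 1)² = (36 + 5)*(1 - 1)² = 41*0² = 41*0 = 0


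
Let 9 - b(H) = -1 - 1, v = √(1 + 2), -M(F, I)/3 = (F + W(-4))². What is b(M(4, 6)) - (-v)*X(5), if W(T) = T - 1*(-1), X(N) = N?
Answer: 11 + 5*√3 ≈ 19.660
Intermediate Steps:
W(T) = 1 + T (W(T) = T + 1 = 1 + T)
M(F, I) = -3*(-3 + F)² (M(F, I) = -3*(F + (1 - 4))² = -3*(F - 3)² = -3*(-3 + F)²)
v = √3 ≈ 1.7320
b(H) = 11 (b(H) = 9 - (-1 - 1) = 9 - 1*(-2) = 9 + 2 = 11)
b(M(4, 6)) - (-v)*X(5) = 11 - (-√3)*5 = 11 - (-5)*√3 = 11 + 5*√3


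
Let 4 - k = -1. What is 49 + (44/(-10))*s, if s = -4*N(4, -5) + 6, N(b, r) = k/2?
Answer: 333/5 ≈ 66.600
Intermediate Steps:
k = 5 (k = 4 - 1*(-1) = 4 + 1 = 5)
N(b, r) = 5/2
s = -4 (s = -4*5/2 + 6 = -10 + 6 = -4)
49 + (44/(-10))*s = 49 + (44/(-10))*(-4) = 49 + (44*(-1/10))*(-4) = 49 - 22/5*(-4) = 49 + 88/5 = 333/5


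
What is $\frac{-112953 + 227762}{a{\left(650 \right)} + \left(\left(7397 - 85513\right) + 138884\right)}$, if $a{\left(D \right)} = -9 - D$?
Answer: $\frac{114809}{60109} \approx 1.91$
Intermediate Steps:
$\frac{-112953 + 227762}{a{\left(650 \right)} + \left(\left(7397 - 85513\right) + 138884\right)} = \frac{-112953 + 227762}{\left(-9 - 650\right) + \left(\left(7397 - 85513\right) + 138884\right)} = \frac{114809}{\left(-9 - 650\right) + \left(-78116 + 138884\right)} = \frac{114809}{-659 + 60768} = \frac{114809}{60109}$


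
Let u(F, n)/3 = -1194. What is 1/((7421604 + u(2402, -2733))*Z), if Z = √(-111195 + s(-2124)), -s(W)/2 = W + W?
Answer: -I*√11411/253941147126 ≈ -4.2066e-10*I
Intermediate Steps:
u(F, n) = -3582 (u(F, n) = 3*(-1194) = -3582)
s(W) = -4*W (s(W) = -2*(W + W) = -4*W)
Z = 3*I*√11411 (Z = √(-111195 - 4*(-2124)) = √(-111195 + 8496) = √(-102699) = 3*I*√11411 ≈ 320.47*I)
1/((7421604 + u(2402, -2733))*Z) = 1/((7421604 - 3582)*((3*I*√11411))) = (-I*√11411/34233)/7418022 = -I*√11411/253941147126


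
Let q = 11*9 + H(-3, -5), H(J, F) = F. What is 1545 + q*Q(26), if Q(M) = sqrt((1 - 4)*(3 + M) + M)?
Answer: 1545 + 94*I*sqrt(61) ≈ 1545.0 + 734.16*I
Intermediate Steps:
Q(M) = sqrt(-9 - 2*M) (Q(M) = sqrt(-3*(3 + M) + M) = sqrt((-9 - 3*M) + M) = sqrt(-9 - 2*M))
q = 94 (q = 11*9 - 5 = 99 - 5 = 94)
1545 + q*Q(26) = 1545 + 94*sqrt(-9 - 2*26) = 1545 + 94*sqrt(-9 - 52) = 1545 + 94*sqrt(-61) = 1545 + 94*(I*sqrt(61)) = 1545 + 94*I*sqrt(61)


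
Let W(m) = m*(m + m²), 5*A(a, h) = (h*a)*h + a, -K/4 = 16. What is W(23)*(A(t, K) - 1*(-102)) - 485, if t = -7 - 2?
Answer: -461667073/5 ≈ -9.2333e+7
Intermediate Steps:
K = -64 (K = -4*16 = -64)
t = -9
A(a, h) = a/5 + a*h²/5 (A(a, h) = ((h*a)*h + a)/5 = ((a*h)*h + a)/5 = (a*h² + a)/5 = (a + a*h²)/5 = a/5 + a*h²/5)
W(23)*(A(t, K) - 1*(-102)) - 485 = (23²*(1 + 23))*((⅕)*(-9)*(1 + (-64)²) - 1*(-102)) - 485 = (529*24)*((⅕)*(-9)*(1 + 4096) + 102) - 485 = 12696*((⅕)*(-9)*4097 + 102) - 485 = 12696*(-36873/5 + 102) - 485 = 12696*(-36363/5) - 485 = -461664648/5 - 485 = -461667073/5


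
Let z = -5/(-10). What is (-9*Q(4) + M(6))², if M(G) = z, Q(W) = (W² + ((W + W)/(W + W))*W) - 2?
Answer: 104329/4 ≈ 26082.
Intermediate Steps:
Q(W) = -2 + W + W² (Q(W) = (W² + ((2*W)/((2*W)))*W) - 2 = (W² + ((2*W)*(1/(2*W)))*W) - 2 = (W² + 1*W) - 2 = (W² + W) - 2 = (W + W²) - 2 = -2 + W + W²)
z = ½ (z = -5*(-⅒) = ½ ≈ 0.50000)
M(G) = ½
(-9*Q(4) + M(6))² = (-9*(-2 + 4 + 4²) + ½)² = (-9*(-2 + 4 + 16) + ½)² = (-9*18 + ½)² = (-162 + ½)² = (-323/2)² = 104329/4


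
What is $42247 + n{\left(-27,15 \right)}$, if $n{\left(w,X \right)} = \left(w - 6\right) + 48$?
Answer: $42262$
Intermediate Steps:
$n{\left(w,X \right)} = 42 + w$ ($n{\left(w,X \right)} = \left(-6 + w\right) + 48 = 42 + w$)
$42247 + n{\left(-27,15 \right)} = 42247 + \left(42 - 27\right) = 42247 + 15 = 42262$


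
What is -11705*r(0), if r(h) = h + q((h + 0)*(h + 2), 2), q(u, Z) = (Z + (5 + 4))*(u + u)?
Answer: 0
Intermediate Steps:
q(u, Z) = 2*u*(9 + Z) (q(u, Z) = (Z + 9)*(2*u) = (9 + Z)*(2*u) = 2*u*(9 + Z))
r(h) = h + 22*h*(2 + h) (r(h) = h + 2*((h + 0)*(h + 2))*(9 + 2) = h + 2*(h*(2 + h))*11 = h + 22*h*(2 + h))
-11705*r(0) = -0*(45 + 22*0) = -0*(45 + 0) = -0*45 = -11705*0 = 0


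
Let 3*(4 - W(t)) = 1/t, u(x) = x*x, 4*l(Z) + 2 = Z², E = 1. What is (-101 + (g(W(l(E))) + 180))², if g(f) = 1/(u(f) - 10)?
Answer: 172213129/27556 ≈ 6249.6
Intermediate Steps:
l(Z) = -½ + Z²/4
u(x) = x²
W(t) = 4 - 1/(3*t)
g(f) = 1/(-10 + f²) (g(f) = 1/(f² - 10) = 1/(-10 + f²))
(-101 + (g(W(l(E))) + 180))² = (-101 + (1/(-10 + (4 - 1/(3*(-½ + (¼)*1²)))²) + 180))² = (-101 + (1/(-10 + (4 - 1/(3*(-½ + (¼)*1)))²) + 180))² = (-101 + (1/(-10 + (4 - 1/(3*(-½ + ¼)))²) + 180))² = (-101 + (1/(-10 + (4 - 1/(3*(-¼)))²) + 180))² = (-101 + (1/(-10 + (4 - ⅓*(-4))²) + 180))² = (-101 + (1/(-10 + (4 + 4/3)²) + 180))² = (-101 + (1/(-10 + (16/3)²) + 180))² = (-101 + (1/(-10 + 256/9) + 180))² = (-101 + (1/(166/9) + 180))² = (-101 + (9/166 + 180))² = (-101 + 29889/166)² = (13123/166)² = 172213129/27556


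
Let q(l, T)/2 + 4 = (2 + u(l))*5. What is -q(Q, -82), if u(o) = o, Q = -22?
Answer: 208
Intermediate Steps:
q(l, T) = 12 + 10*l (q(l, T) = -8 + 2*((2 + l)*5) = -8 + 2*(10 + 5*l) = -8 + (20 + 10*l) = 12 + 10*l)
-q(Q, -82) = -(12 + 10*(-22)) = -(12 - 220) = -1*(-208) = 208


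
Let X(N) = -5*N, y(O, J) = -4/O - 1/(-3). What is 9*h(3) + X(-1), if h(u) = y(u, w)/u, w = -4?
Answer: 2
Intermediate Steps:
y(O, J) = 1/3 - 4/O (y(O, J) = -4/O - 1*(-1/3) = -4/O + 1/3 = 1/3 - 4/O)
h(u) = (-12 + u)/(3*u**2) (h(u) = ((-12 + u)/(3*u))/u = (-12 + u)/(3*u**2))
9*h(3) + X(-1) = 9*((1/3)*(-12 + 3)/3**2) - 5*(-1) = 9*((1/3)*(1/9)*(-9)) + 5 = 9*(-1/3) + 5 = -3 + 5 = 2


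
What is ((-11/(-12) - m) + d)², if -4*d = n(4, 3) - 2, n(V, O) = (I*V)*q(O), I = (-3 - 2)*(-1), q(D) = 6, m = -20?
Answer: 10609/144 ≈ 73.674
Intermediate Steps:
I = 5 (I = -5*(-1) = 5)
n(V, O) = 30*V (n(V, O) = (5*V)*6 = 30*V)
d = -59/2 (d = -(30*4 - 2)/4 = -(120 - 2)/4 = -¼*118 = -59/2 ≈ -29.500)
((-11/(-12) - m) + d)² = ((-11/(-12) - 1*(-20)) - 59/2)² = ((-11*(-1/12) + 20) - 59/2)² = ((11/12 + 20) - 59/2)² = (251/12 - 59/2)² = (-103/12)² = 10609/144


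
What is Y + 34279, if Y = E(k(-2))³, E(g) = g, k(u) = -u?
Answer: 34287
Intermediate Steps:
Y = 8 (Y = (-1*(-2))³ = 2³ = 8)
Y + 34279 = 8 + 34279 = 34287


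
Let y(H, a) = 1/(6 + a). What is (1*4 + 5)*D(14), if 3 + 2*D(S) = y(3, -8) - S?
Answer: -315/4 ≈ -78.750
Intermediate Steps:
D(S) = -7/4 - S/2 (D(S) = -3/2 + (1/(6 - 8) - S)/2 = -3/2 + (1/(-2) - S)/2 = -3/2 + (-1/2 - S)/2 = -3/2 + (-1/4 - S/2) = -7/4 - S/2)
(1*4 + 5)*D(14) = (1*4 + 5)*(-7/4 - 1/2*14) = (4 + 5)*(-7/4 - 7) = 9*(-35/4) = -315/4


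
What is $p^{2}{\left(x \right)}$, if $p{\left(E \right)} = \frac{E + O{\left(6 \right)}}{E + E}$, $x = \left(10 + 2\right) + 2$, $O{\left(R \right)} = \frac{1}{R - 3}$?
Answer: $\frac{1849}{7056} \approx 0.26205$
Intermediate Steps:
$O{\left(R \right)} = \frac{1}{-3 + R}$
$x = 14$ ($x = 12 + 2 = 14$)
$p{\left(E \right)} = \frac{\frac{1}{3} + E}{2 E}$ ($p{\left(E \right)} = \frac{E + \frac{1}{-3 + 6}}{E + E} = \frac{E + \frac{1}{3}}{2 E} = \left(E + \frac{1}{3}\right) \frac{1}{2 E} = \left(\frac{1}{3} + E\right) \frac{1}{2 E} = \frac{\frac{1}{3} + E}{2 E}$)
$p^{2}{\left(x \right)} = \left(\frac{1 + 3 \cdot 14}{6 \cdot 14}\right)^{2} = \left(\frac{1}{6} \cdot \frac{1}{14} \left(1 + 42\right)\right)^{2} = \left(\frac{1}{6} \cdot \frac{1}{14} \cdot 43\right)^{2} = \left(\frac{43}{84}\right)^{2} = \frac{1849}{7056}$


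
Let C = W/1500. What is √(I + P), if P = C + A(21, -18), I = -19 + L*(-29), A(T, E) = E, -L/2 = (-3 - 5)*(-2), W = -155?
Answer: √801807/30 ≈ 29.848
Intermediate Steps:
C = -31/300 (C = -155/1500 = -155*1/1500 = -31/300 ≈ -0.10333)
L = -32 (L = -2*(-3 - 5)*(-2) = -(-16)*(-2) = -2*16 = -32)
I = 909 (I = -19 - 32*(-29) = -19 + 928 = 909)
P = -5431/300 (P = -31/300 - 18 = -5431/300 ≈ -18.103)
√(I + P) = √(909 - 5431/300) = √(267269/300) = √801807/30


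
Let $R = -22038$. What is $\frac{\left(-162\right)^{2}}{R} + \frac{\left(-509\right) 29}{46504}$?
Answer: $- \frac{257625649}{170809192} \approx -1.5083$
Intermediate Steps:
$\frac{\left(-162\right)^{2}}{R} + \frac{\left(-509\right) 29}{46504} = \frac{\left(-162\right)^{2}}{-22038} + \frac{\left(-509\right) 29}{46504} = 26244 \left(- \frac{1}{22038}\right) - \frac{14761}{46504} = - \frac{4374}{3673} - \frac{14761}{46504} = - \frac{257625649}{170809192}$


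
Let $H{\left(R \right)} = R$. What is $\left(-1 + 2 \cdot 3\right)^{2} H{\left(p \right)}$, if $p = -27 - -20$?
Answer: $-175$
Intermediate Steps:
$p = -7$ ($p = -27 + 20 = -7$)
$\left(-1 + 2 \cdot 3\right)^{2} H{\left(p \right)} = \left(-1 + 2 \cdot 3\right)^{2} \left(-7\right) = \left(-1 + 6\right)^{2} \left(-7\right) = 5^{2} \left(-7\right) = 25 \left(-7\right) = -175$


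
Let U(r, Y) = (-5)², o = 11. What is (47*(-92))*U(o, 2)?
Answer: -108100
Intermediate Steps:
U(r, Y) = 25
(47*(-92))*U(o, 2) = (47*(-92))*25 = -4324*25 = -108100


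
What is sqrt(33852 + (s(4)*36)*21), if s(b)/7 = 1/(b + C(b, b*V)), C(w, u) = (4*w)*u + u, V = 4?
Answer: sqrt(17917851)/23 ≈ 184.04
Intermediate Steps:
C(w, u) = u + 4*u*w (C(w, u) = 4*u*w + u = u + 4*u*w)
s(b) = 7/(b + 4*b*(1 + 4*b)) (s(b) = 7/(b + (b*4)*(1 + 4*b)) = 7/(b + (4*b)*(1 + 4*b)) = 7/(b + 4*b*(1 + 4*b)))
sqrt(33852 + (s(4)*36)*21) = sqrt(33852 + ((7/(4*(5 + 16*4)))*36)*21) = sqrt(33852 + ((7*(1/4)/(5 + 64))*36)*21) = sqrt(33852 + ((7*(1/4)/69)*36)*21) = sqrt(33852 + ((7*(1/4)*(1/69))*36)*21) = sqrt(33852 + ((7/276)*36)*21) = sqrt(33852 + (21/23)*21) = sqrt(33852 + 441/23) = sqrt(779037/23) = sqrt(17917851)/23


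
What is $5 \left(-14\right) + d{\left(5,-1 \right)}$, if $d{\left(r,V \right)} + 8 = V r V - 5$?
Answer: $-78$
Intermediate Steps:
$d{\left(r,V \right)} = -13 + r V^{2}$ ($d{\left(r,V \right)} = -8 + \left(V r V - 5\right) = -8 + \left(r V^{2} - 5\right) = -8 + \left(-5 + r V^{2}\right) = -13 + r V^{2}$)
$5 \left(-14\right) + d{\left(5,-1 \right)} = 5 \left(-14\right) - \left(13 - 5 \left(-1\right)^{2}\right) = -70 + \left(-13 + 5 \cdot 1\right) = -70 + \left(-13 + 5\right) = -70 - 8 = -78$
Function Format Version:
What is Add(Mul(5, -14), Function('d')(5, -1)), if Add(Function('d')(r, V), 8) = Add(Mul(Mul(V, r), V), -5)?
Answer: -78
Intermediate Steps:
Function('d')(r, V) = Add(-13, Mul(r, Pow(V, 2))) (Function('d')(r, V) = Add(-8, Add(Mul(Mul(V, r), V), -5)) = Add(-8, Add(Mul(r, Pow(V, 2)), -5)) = Add(-8, Add(-5, Mul(r, Pow(V, 2)))) = Add(-13, Mul(r, Pow(V, 2))))
Add(Mul(5, -14), Function('d')(5, -1)) = Add(Mul(5, -14), Add(-13, Mul(5, Pow(-1, 2)))) = Add(-70, Add(-13, Mul(5, 1))) = Add(-70, Add(-13, 5)) = Add(-70, -8) = -78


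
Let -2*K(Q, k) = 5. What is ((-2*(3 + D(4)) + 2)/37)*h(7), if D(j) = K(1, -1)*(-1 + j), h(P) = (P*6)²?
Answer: 19404/37 ≈ 524.43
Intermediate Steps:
K(Q, k) = -5/2 (K(Q, k) = -½*5 = -5/2)
h(P) = 36*P² (h(P) = (6*P)² = 36*P²)
D(j) = 5/2 - 5*j/2 (D(j) = -5*(-1 + j)/2 = 5/2 - 5*j/2)
((-2*(3 + D(4)) + 2)/37)*h(7) = ((-2*(3 + (5/2 - 5/2*4)) + 2)/37)*(36*7²) = ((-2*(3 + (5/2 - 10)) + 2)*(1/37))*(36*49) = ((-2*(3 - 15/2) + 2)*(1/37))*1764 = ((-2*(-9/2) + 2)*(1/37))*1764 = ((9 + 2)*(1/37))*1764 = (11*(1/37))*1764 = (11/37)*1764 = 19404/37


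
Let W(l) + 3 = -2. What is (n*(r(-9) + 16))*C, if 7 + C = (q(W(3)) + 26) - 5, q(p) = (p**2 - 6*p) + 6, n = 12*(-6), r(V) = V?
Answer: -37800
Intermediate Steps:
W(l) = -5 (W(l) = -3 - 2 = -5)
n = -72
q(p) = 6 + p**2 - 6*p
C = 75 (C = -7 + (((6 + (-5)**2 - 6*(-5)) + 26) - 5) = -7 + (((6 + 25 + 30) + 26) - 5) = -7 + ((61 + 26) - 5) = -7 + (87 - 5) = -7 + 82 = 75)
(n*(r(-9) + 16))*C = -72*(-9 + 16)*75 = -72*7*75 = -504*75 = -37800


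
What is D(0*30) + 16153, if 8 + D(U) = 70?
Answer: 16215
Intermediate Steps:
D(U) = 62 (D(U) = -8 + 70 = 62)
D(0*30) + 16153 = 62 + 16153 = 16215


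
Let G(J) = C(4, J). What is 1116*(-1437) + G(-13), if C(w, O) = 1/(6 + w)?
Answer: -16036919/10 ≈ -1.6037e+6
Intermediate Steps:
G(J) = ⅒ (G(J) = 1/(6 + 4) = 1/10 = ⅒)
1116*(-1437) + G(-13) = 1116*(-1437) + ⅒ = -1603692 + ⅒ = -16036919/10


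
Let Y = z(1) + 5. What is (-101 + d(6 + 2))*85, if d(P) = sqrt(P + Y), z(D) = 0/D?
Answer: -8585 + 85*sqrt(13) ≈ -8278.5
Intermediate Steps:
z(D) = 0
Y = 5 (Y = 0 + 5 = 5)
d(P) = sqrt(5 + P) (d(P) = sqrt(P + 5) = sqrt(5 + P))
(-101 + d(6 + 2))*85 = (-101 + sqrt(5 + (6 + 2)))*85 = (-101 + sqrt(5 + 8))*85 = (-101 + sqrt(13))*85 = -8585 + 85*sqrt(13)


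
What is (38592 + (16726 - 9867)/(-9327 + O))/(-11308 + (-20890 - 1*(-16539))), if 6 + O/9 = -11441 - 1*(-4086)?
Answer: -2916622133/1183444584 ≈ -2.4645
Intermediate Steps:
O = -66249 (O = -54 + 9*(-11441 - 1*(-4086)) = -54 + 9*(-11441 + 4086) = -54 + 9*(-7355) = -54 - 66195 = -66249)
(38592 + (16726 - 9867)/(-9327 + O))/(-11308 + (-20890 - 1*(-16539))) = (38592 + (16726 - 9867)/(-9327 - 66249))/(-11308 + (-20890 - 1*(-16539))) = (38592 + 6859/(-75576))/(-11308 + (-20890 + 16539)) = (38592 + 6859*(-1/75576))/(-11308 - 4351) = (38592 - 6859/75576)/(-15659) = (2916622133/75576)*(-1/15659) = -2916622133/1183444584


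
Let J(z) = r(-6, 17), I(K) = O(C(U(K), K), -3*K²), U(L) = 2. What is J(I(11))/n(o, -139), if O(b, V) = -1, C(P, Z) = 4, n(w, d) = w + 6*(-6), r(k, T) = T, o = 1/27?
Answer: -459/971 ≈ -0.47271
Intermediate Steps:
o = 1/27 ≈ 0.037037
n(w, d) = -36 + w (n(w, d) = w - 36 = -36 + w)
I(K) = -1
J(z) = 17
J(I(11))/n(o, -139) = 17/(-36 + 1/27) = 17/(-971/27) = 17*(-27/971) = -459/971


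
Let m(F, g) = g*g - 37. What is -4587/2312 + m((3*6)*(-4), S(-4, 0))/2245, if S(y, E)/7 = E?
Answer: -10383359/5190440 ≈ -2.0005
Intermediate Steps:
S(y, E) = 7*E
m(F, g) = -37 + g² (m(F, g) = g² - 37 = -37 + g²)
-4587/2312 + m((3*6)*(-4), S(-4, 0))/2245 = -4587/2312 + (-37 + (7*0)²)/2245 = -4587*1/2312 + (-37 + 0²)*(1/2245) = -4587/2312 + (-37 + 0)*(1/2245) = -4587/2312 - 37*1/2245 = -4587/2312 - 37/2245 = -10383359/5190440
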